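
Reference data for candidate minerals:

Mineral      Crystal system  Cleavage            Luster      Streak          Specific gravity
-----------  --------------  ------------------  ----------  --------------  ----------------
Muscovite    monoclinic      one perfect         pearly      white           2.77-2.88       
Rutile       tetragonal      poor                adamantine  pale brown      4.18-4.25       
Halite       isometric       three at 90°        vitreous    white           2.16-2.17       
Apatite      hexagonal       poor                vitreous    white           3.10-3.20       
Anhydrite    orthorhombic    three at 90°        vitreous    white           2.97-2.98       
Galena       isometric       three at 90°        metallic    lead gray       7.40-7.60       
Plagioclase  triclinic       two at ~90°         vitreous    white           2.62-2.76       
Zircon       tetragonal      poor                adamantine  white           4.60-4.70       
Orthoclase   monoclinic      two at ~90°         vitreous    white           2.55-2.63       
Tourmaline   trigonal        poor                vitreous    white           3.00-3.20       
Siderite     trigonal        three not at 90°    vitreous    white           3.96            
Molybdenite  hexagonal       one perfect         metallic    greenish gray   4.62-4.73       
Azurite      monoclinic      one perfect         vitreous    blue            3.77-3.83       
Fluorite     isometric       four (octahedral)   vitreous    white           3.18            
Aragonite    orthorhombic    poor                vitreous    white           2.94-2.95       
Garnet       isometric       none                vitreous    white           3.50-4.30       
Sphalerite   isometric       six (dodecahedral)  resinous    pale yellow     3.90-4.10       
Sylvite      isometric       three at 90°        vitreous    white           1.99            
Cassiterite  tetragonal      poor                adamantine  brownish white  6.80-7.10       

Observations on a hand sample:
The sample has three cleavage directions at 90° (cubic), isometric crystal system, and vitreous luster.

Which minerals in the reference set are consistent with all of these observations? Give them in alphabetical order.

Halite, Sylvite

Three cleavage directions at 90° (cubic) — narrows the field to Halite, Anhydrite, Galena, Sylvite.
Isometric crystal system is inconsistent with Anhydrite.
Vitreous luster eliminates Galena.
Remaining candidates: Halite, Sylvite.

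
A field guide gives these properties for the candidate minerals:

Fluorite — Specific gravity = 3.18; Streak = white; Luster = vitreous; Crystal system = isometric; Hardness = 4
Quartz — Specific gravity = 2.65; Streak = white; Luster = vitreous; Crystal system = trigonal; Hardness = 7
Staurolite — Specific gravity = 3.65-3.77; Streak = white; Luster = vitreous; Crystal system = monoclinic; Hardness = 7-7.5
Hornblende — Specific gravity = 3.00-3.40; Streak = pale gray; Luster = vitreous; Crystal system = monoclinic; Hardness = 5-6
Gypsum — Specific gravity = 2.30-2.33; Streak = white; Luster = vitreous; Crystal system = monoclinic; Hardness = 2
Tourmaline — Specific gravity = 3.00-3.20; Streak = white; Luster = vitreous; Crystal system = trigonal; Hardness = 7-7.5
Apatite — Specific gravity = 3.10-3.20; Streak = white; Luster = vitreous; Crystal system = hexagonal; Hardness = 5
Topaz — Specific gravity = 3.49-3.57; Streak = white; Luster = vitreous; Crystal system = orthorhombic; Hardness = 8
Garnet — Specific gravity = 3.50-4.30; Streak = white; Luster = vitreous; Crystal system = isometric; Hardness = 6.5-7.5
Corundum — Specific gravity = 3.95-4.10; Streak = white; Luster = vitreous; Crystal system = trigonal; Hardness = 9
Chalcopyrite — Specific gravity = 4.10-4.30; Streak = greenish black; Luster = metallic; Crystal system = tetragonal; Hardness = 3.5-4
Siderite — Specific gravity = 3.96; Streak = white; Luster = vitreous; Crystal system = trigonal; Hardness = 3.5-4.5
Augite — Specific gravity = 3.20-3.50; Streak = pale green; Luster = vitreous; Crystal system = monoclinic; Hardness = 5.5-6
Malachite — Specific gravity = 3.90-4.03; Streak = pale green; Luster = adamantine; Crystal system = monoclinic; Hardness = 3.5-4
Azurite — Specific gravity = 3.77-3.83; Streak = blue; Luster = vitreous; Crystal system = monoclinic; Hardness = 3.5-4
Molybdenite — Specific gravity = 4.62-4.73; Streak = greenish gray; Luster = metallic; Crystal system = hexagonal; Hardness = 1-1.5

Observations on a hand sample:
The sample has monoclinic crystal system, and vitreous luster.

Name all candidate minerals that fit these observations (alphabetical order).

Monoclinic crystal system — only Staurolite, Hornblende, Gypsum, Augite, Malachite, Azurite remain.
Vitreous luster is inconsistent with Malachite.
The minerals that satisfy all observations are Augite, Azurite, Gypsum, Hornblende, Staurolite.

Augite, Azurite, Gypsum, Hornblende, Staurolite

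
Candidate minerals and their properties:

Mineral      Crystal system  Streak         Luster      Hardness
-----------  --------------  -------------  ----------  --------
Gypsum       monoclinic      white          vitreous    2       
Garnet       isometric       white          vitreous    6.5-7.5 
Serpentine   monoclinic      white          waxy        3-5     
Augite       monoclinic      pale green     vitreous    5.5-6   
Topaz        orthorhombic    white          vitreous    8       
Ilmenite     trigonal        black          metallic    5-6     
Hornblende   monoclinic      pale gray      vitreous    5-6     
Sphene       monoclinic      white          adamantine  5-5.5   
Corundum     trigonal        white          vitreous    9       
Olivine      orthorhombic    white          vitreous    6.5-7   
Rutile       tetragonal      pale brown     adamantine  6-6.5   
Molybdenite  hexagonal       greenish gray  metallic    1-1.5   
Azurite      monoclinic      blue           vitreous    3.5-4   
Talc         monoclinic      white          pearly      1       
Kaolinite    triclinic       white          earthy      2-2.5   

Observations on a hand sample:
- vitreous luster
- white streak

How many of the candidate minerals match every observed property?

Vitreous luster: narrows the field to Gypsum, Garnet, Augite, Topaz, Hornblende, Corundum, Olivine, Azurite.
White streak excludes Augite, Hornblende, Azurite.
Consistent with every observation: Corundum, Garnet, Gypsum, Olivine, Topaz.
That is 5 minerals.

5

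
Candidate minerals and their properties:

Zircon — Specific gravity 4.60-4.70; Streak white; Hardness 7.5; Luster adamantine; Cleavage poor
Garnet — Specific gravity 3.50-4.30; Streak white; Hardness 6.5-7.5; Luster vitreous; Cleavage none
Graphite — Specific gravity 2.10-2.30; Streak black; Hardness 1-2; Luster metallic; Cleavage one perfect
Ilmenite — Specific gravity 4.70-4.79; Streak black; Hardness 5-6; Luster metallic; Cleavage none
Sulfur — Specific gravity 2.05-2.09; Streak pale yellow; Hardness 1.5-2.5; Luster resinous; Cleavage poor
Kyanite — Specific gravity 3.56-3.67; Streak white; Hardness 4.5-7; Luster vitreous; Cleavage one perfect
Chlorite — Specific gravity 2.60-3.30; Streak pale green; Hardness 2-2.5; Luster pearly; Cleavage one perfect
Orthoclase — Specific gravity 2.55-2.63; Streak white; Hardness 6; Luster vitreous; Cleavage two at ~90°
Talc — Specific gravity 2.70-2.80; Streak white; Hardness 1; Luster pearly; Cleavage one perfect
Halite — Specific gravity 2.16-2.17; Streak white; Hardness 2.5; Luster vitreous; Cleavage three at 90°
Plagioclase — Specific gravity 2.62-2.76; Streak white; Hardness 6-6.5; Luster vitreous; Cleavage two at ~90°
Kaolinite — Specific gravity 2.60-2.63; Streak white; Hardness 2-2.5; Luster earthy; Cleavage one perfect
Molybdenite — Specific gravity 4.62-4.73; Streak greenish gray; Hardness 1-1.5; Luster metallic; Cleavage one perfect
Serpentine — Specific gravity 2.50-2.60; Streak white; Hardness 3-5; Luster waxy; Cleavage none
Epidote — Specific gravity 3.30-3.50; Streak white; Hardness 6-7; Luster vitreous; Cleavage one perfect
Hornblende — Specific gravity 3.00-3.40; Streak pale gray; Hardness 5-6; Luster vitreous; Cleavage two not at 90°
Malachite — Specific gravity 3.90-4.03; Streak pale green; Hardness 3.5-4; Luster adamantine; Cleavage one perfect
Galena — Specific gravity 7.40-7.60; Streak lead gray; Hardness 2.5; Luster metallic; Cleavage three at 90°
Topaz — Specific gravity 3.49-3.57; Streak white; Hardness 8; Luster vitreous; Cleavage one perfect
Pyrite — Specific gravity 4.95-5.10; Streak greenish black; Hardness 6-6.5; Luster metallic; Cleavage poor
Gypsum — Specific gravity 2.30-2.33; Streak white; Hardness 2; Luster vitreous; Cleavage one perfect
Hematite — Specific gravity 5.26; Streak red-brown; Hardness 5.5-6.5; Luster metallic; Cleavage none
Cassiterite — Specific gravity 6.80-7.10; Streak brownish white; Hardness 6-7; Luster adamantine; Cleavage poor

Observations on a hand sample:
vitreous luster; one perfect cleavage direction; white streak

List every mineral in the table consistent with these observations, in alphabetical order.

Vitreous luster: leaves Garnet, Kyanite, Orthoclase, Halite, Plagioclase, Epidote, Hornblende, Topaz, Gypsum.
One perfect cleavage direction: only Kyanite, Epidote, Topaz, Gypsum remain.
White streak: consistent with all remaining minerals.
Remaining candidates: Epidote, Gypsum, Kyanite, Topaz.

Epidote, Gypsum, Kyanite, Topaz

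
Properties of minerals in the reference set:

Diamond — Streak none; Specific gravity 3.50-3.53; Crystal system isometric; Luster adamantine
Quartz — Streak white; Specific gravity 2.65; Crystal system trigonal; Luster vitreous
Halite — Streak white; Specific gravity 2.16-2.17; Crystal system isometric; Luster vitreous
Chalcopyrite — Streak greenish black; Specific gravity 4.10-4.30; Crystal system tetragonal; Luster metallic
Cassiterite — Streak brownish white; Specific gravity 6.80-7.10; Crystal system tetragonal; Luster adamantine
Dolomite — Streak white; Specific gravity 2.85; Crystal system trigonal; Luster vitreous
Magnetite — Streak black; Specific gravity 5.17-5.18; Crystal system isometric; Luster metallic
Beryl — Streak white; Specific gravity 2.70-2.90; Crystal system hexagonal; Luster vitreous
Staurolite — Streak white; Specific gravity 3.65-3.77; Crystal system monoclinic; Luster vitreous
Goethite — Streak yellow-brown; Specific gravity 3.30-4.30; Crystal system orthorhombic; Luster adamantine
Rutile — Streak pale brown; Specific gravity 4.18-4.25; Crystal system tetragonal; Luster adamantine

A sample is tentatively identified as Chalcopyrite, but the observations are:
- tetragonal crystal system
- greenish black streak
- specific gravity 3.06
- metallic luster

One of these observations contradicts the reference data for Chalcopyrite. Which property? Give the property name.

Tetragonal crystal system: Chalcopyrite has tetragonal system — consistent.
Greenish black streak: Chalcopyrite has greenish black streak — consistent.
Specific gravity 3.06: Chalcopyrite has SG 4.10-4.30 — inconsistent.
Metallic luster: Chalcopyrite has metallic luster — consistent.
Everything matches except the specific gravity.

specific gravity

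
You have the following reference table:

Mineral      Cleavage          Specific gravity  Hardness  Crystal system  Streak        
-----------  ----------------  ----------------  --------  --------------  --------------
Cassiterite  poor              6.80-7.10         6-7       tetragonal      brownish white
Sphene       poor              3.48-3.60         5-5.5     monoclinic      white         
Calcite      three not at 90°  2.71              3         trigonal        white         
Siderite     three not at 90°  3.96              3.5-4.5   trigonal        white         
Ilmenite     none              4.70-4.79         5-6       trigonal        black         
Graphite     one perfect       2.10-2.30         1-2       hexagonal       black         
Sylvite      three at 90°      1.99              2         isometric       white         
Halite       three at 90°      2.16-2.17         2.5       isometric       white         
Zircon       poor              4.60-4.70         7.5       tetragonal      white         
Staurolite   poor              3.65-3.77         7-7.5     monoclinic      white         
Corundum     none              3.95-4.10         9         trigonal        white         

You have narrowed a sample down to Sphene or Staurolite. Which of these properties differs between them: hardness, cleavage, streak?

Hardness: Sphene 5-5.5, Staurolite 7-7.5 — different.
Cleavage: both poor — identical.
Streak: both white — identical.
Hardness is the diagnostic property here.

hardness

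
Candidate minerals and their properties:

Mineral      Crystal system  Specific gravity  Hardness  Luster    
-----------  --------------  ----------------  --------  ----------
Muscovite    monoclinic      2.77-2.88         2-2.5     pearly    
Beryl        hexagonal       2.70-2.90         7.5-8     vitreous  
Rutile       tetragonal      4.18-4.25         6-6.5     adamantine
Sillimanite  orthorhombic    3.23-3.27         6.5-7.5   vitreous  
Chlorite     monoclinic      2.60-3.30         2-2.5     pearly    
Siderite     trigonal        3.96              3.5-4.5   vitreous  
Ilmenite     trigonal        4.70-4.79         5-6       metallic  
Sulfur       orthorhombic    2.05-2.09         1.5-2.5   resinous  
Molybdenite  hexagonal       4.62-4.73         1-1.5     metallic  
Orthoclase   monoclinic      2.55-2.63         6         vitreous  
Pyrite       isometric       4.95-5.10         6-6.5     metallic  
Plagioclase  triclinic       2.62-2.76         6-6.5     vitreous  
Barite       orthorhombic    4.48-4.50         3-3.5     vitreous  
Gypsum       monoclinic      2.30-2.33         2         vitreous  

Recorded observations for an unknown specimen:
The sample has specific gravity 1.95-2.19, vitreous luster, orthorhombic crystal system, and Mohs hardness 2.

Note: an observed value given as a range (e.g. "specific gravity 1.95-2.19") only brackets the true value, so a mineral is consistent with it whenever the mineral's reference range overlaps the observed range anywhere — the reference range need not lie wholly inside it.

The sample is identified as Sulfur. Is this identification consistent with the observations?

Specific gravity 1.95-2.19 — matches Sulfur (SG 2.05-2.09).
Vitreous luster — Sulfur has resinous luster; which does not match.
Orthorhombic crystal system — matches Sulfur (orthorhombic system).
Mohs hardness 2 — matches Sulfur (hardness 1.5-2.5).
The luster observation rules out Sulfur.

No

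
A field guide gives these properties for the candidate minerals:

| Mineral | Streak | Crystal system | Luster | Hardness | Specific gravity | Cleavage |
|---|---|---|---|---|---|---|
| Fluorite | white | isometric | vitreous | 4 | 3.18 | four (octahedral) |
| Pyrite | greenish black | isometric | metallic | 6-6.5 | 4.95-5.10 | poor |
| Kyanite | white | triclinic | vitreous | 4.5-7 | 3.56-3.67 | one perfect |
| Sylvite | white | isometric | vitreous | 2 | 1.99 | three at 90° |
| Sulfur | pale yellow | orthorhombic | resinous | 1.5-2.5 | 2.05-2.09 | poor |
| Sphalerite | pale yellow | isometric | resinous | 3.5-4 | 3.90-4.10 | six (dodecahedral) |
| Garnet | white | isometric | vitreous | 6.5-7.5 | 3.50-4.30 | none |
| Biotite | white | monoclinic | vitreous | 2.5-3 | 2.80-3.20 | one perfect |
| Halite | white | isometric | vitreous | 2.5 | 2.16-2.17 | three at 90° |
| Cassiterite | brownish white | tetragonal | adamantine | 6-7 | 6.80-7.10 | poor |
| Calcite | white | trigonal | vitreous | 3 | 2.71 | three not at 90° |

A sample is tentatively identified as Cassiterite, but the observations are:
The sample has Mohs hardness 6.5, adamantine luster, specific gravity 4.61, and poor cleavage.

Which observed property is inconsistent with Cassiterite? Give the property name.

specific gravity

Mohs hardness 6.5: Cassiterite has hardness 6-7 — within range.
Adamantine luster: Cassiterite has adamantine luster — within range.
Specific gravity 4.61: Cassiterite has SG 6.80-7.10 — outside the reference range.
Poor cleavage: Cassiterite has cleavage poor — within range.
The specific gravity is the one property that does not fit.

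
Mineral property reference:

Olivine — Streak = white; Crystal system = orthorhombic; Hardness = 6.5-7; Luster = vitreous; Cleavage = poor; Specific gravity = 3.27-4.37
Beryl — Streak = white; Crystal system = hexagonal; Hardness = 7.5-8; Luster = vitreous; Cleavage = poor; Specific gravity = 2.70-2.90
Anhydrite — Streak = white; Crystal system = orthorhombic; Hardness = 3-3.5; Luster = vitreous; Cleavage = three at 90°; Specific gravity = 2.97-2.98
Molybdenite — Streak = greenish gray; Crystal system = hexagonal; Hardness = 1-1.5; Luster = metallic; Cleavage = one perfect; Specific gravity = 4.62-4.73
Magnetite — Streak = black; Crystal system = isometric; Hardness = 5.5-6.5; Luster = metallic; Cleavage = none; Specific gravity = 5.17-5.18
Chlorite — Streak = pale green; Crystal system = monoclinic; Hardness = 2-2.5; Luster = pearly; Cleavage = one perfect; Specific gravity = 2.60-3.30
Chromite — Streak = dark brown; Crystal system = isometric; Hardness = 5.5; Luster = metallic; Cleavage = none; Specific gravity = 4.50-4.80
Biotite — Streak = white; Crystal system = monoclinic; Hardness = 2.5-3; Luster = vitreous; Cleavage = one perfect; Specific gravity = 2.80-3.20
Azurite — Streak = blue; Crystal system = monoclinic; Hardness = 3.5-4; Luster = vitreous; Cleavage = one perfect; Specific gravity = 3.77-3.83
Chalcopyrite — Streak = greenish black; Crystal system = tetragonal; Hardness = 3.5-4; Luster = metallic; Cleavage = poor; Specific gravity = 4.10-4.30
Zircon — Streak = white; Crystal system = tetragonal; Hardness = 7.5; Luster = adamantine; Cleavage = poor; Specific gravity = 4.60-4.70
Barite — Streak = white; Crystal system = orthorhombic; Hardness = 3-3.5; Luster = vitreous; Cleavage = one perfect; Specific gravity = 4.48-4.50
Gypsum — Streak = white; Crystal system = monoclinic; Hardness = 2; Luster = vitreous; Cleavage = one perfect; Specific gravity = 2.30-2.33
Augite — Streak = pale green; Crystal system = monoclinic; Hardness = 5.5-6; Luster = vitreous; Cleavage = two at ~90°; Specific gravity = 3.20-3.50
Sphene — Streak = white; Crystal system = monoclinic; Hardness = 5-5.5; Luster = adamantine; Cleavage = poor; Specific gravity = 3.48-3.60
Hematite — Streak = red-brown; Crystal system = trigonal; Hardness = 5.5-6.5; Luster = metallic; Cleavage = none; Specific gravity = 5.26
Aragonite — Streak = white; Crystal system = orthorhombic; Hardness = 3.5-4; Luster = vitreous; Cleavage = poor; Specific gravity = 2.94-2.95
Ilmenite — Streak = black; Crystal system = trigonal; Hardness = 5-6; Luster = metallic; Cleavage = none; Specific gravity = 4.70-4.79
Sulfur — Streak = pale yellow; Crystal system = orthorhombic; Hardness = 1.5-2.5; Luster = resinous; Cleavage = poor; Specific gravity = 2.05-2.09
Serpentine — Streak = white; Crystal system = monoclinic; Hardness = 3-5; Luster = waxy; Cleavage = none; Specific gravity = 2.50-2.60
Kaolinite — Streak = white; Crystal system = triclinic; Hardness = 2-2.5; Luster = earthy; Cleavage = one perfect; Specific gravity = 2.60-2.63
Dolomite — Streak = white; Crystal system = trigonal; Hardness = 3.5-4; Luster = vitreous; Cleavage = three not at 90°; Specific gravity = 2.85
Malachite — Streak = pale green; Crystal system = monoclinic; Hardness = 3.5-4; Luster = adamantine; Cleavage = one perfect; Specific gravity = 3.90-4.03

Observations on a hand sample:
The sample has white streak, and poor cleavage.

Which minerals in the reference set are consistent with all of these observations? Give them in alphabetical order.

White streak — Olivine, Beryl, Anhydrite, Biotite, Zircon, Barite, Gypsum, Sphene, Aragonite, Serpentine, Kaolinite, Dolomite remain.
Poor cleavage — Olivine, Beryl, Zircon, Sphene, Aragonite remain.
Consistent with every observation: Aragonite, Beryl, Olivine, Sphene, Zircon.

Aragonite, Beryl, Olivine, Sphene, Zircon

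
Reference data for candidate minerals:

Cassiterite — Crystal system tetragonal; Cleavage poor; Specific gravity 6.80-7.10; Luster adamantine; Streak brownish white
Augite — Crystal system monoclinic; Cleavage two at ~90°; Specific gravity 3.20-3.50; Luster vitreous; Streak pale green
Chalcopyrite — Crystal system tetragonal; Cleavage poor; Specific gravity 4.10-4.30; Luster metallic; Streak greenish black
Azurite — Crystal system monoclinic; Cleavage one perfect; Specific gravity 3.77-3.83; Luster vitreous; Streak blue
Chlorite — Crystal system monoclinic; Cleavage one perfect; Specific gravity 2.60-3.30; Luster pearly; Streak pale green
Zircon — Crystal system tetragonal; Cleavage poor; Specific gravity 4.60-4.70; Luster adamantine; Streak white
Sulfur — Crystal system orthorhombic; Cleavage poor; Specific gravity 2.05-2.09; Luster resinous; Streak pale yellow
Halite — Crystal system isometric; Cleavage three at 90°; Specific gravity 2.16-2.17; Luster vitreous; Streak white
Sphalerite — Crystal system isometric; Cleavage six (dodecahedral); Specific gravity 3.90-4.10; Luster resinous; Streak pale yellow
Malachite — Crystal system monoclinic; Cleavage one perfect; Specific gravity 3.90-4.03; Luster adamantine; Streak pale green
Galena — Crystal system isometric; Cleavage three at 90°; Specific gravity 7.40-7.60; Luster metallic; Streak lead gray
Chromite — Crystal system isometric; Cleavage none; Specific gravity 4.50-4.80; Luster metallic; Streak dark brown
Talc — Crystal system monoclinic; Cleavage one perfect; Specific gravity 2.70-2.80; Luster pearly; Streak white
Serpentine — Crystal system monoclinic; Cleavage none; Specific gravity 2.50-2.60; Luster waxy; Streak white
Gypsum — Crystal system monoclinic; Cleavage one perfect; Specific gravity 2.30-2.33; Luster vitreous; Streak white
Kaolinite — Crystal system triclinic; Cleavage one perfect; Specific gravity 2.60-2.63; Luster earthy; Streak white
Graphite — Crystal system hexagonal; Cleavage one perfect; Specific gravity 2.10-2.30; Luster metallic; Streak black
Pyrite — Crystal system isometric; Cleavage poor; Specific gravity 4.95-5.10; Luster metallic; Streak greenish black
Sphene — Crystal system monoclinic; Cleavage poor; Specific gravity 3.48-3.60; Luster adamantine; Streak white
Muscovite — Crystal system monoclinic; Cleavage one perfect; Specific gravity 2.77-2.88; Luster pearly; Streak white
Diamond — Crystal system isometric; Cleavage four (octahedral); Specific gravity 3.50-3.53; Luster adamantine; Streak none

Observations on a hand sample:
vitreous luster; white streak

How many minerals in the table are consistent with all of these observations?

2

Vitreous luster: only Augite, Azurite, Halite, Gypsum remain.
White streak rules out Augite, Azurite.
Consistent with every observation: Gypsum, Halite.
That is 2 minerals.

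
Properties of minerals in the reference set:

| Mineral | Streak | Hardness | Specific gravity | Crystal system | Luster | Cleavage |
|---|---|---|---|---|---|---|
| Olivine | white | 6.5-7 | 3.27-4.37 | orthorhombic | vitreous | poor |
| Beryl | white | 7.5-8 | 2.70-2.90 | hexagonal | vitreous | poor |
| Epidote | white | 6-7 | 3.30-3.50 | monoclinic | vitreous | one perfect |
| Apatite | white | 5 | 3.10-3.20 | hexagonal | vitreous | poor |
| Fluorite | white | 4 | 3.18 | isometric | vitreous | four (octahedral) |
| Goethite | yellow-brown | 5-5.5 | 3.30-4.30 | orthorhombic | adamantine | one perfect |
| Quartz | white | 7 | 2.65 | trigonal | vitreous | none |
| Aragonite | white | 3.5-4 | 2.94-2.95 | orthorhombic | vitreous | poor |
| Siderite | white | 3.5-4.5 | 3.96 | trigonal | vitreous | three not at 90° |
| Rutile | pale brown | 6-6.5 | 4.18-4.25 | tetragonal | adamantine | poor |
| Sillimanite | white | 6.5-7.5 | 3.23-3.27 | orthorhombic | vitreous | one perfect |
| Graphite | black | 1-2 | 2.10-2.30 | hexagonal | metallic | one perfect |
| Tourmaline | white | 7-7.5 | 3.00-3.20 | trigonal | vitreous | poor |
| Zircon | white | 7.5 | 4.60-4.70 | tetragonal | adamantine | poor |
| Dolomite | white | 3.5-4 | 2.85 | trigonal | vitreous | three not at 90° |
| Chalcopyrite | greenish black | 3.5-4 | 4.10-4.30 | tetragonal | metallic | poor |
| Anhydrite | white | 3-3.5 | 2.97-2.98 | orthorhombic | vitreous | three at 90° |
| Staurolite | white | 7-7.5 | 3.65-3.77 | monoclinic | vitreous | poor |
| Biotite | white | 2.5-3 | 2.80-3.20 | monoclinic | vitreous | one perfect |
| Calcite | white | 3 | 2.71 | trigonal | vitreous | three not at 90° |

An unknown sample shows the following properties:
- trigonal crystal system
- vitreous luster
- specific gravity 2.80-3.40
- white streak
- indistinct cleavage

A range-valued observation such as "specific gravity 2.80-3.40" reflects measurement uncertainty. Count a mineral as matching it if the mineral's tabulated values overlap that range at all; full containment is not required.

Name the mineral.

Trigonal crystal system: narrows the field to Quartz, Siderite, Tourmaline, Dolomite, Calcite.
Vitreous luster: every remaining candidate is consistent.
Specific gravity 2.80-3.40: leaves Tourmaline, Dolomite.
White streak: no further eliminations.
Indistinct cleavage eliminates Dolomite.
Tourmaline is the sole remaining match.

Tourmaline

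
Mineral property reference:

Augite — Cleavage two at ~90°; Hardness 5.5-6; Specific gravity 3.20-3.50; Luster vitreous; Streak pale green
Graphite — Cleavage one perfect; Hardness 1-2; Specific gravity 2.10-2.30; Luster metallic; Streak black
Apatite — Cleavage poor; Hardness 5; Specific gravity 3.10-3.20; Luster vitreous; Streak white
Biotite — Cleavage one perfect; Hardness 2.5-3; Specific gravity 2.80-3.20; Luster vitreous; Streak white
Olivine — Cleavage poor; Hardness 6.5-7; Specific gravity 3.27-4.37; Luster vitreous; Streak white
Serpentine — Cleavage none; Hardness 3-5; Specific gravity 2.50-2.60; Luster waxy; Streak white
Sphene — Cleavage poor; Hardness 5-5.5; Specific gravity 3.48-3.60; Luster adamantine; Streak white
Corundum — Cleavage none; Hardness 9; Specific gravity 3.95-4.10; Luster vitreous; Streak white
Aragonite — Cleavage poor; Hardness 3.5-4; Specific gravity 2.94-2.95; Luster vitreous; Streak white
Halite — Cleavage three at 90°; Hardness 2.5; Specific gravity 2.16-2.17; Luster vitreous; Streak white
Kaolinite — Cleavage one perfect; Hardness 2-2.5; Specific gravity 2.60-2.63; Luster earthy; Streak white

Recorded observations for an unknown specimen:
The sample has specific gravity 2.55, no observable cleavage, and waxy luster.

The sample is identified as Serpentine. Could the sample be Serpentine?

Specific gravity 2.55 — fits Serpentine (SG 2.50-2.60).
No observable cleavage — fits Serpentine (cleavage none).
Waxy luster — fits Serpentine (waxy luster).
All observations are consistent with the tabulated values for Serpentine.

Consistent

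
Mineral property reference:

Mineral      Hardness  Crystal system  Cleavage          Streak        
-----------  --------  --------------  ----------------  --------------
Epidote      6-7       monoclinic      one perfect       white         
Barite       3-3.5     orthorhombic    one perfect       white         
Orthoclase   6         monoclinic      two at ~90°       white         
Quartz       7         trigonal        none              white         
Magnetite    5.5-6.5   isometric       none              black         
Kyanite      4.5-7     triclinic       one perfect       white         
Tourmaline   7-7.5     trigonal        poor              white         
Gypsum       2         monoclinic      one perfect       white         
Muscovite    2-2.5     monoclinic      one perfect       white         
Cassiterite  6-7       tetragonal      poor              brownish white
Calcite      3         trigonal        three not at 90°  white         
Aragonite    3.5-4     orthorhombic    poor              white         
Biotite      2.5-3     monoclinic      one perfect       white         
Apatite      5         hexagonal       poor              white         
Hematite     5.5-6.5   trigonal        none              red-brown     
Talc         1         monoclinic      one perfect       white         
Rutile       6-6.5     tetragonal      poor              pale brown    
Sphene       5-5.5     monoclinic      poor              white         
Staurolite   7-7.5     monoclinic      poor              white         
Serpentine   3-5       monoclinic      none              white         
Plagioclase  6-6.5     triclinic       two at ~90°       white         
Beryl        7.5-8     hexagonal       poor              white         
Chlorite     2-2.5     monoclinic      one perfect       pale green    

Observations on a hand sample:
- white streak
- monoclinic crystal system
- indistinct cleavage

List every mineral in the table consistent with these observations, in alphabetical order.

Sphene, Staurolite

White streak rules out Magnetite, Cassiterite, Hematite, Rutile, Chlorite.
Monoclinic crystal system: narrows the field to Epidote, Orthoclase, Gypsum, Muscovite, Biotite, Talc, Sphene, Staurolite, Serpentine.
Indistinct cleavage: leaves Sphene, Staurolite.
The minerals that satisfy all observations are Sphene, Staurolite.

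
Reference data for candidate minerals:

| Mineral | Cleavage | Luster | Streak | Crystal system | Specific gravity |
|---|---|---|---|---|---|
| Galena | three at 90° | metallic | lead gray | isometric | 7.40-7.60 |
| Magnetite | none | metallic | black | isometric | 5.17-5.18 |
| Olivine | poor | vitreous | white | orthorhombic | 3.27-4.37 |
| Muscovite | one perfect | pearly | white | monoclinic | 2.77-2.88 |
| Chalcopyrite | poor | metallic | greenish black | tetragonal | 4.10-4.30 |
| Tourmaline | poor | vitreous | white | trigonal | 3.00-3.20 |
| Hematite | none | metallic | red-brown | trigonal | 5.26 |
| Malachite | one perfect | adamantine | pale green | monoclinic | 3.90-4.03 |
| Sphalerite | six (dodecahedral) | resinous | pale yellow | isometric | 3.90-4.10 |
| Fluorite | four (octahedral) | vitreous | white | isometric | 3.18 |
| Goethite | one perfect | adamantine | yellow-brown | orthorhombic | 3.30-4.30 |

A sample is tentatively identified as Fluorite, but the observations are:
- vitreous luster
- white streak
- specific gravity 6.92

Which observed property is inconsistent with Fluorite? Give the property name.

specific gravity

Vitreous luster: Fluorite has vitreous luster — within range.
White streak: Fluorite has white streak — within range.
Specific gravity 6.92: Fluorite has SG 3.18 — inconsistent.
Everything matches except the specific gravity.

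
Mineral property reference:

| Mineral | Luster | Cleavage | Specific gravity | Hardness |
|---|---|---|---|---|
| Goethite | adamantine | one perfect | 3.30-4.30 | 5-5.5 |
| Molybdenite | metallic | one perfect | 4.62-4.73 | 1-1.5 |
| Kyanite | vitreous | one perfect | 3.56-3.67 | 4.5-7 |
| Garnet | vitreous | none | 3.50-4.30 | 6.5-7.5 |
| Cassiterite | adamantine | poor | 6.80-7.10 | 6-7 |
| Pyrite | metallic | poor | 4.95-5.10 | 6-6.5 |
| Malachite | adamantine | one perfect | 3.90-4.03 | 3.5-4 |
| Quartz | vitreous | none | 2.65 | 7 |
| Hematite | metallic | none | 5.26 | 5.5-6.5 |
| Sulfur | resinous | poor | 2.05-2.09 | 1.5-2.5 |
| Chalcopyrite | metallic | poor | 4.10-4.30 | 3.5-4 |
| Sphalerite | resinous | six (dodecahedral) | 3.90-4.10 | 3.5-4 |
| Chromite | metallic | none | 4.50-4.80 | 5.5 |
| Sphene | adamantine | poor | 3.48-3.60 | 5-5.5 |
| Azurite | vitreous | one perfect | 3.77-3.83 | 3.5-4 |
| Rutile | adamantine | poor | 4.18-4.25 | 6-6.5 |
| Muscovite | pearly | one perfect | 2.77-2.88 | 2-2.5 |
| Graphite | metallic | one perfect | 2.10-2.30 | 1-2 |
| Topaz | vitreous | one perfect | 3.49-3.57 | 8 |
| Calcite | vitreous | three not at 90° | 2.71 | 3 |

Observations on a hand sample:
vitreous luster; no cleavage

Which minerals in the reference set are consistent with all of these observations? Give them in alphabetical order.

Vitreous luster: Kyanite, Garnet, Quartz, Azurite, Topaz, Calcite remain.
No cleavage: Garnet, Quartz remain.
The minerals that satisfy all observations are Garnet, Quartz.

Garnet, Quartz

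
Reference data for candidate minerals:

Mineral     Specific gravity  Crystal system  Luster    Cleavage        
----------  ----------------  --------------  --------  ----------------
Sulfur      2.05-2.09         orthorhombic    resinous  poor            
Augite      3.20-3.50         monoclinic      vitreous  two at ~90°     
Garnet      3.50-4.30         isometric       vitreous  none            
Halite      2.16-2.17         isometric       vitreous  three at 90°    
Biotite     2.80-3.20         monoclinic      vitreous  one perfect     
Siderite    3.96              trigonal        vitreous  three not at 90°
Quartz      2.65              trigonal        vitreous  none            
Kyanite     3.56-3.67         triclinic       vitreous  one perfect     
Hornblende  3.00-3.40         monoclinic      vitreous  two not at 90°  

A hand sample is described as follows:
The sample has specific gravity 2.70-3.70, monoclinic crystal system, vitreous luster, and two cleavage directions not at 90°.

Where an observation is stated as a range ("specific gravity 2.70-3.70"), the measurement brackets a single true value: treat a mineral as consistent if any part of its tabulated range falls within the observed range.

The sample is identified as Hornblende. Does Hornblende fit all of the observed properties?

Yes

Specific gravity 2.70-3.70 — matches Hornblende (SG 3.00-3.40).
Monoclinic crystal system — matches Hornblende (monoclinic system).
Vitreous luster — matches Hornblende (vitreous luster).
Two cleavage directions not at 90° — matches Hornblende (cleavage two not at 90°).
Every observed property is compatible with the reference values for Hornblende.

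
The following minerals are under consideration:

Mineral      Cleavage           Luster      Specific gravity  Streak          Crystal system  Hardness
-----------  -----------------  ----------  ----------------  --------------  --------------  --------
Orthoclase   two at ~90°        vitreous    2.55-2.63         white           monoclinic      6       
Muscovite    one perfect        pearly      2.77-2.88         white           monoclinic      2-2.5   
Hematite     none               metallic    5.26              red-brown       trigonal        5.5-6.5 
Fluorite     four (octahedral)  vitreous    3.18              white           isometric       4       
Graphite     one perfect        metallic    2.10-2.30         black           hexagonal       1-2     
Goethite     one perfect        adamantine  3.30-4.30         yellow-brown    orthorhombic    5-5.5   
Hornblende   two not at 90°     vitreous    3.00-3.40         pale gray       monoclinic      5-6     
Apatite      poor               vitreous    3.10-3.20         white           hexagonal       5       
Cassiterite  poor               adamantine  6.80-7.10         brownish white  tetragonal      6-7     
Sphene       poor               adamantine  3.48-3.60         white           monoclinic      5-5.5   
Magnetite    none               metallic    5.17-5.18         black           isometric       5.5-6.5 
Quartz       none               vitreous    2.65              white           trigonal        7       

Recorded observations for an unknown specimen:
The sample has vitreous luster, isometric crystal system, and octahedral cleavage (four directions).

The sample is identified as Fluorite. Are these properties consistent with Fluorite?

Consistent

Vitreous luster — is consistent with Fluorite (vitreous luster).
Isometric crystal system — is consistent with Fluorite (isometric system).
Octahedral cleavage (four directions) — is consistent with Fluorite (cleavage four (octahedral)).
Every observed property is compatible with the reference values for Fluorite.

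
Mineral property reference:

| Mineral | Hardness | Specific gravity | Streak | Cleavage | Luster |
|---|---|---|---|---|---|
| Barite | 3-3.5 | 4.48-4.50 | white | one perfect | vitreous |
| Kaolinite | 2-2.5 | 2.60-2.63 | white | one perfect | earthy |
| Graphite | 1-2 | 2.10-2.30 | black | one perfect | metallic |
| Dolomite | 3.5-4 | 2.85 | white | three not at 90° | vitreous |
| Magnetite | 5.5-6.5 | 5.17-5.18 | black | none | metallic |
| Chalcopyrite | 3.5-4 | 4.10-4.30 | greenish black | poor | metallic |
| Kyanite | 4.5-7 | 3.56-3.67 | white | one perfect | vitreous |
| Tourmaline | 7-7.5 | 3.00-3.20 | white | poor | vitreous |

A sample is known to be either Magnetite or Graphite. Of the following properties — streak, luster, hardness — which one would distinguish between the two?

hardness

Streak: both black — same for both.
Luster: both metallic — same for both.
Hardness: Magnetite 5.5-6.5, Graphite 1-2 — these differ.
Only hardness differs between Magnetite and Graphite among the listed tests.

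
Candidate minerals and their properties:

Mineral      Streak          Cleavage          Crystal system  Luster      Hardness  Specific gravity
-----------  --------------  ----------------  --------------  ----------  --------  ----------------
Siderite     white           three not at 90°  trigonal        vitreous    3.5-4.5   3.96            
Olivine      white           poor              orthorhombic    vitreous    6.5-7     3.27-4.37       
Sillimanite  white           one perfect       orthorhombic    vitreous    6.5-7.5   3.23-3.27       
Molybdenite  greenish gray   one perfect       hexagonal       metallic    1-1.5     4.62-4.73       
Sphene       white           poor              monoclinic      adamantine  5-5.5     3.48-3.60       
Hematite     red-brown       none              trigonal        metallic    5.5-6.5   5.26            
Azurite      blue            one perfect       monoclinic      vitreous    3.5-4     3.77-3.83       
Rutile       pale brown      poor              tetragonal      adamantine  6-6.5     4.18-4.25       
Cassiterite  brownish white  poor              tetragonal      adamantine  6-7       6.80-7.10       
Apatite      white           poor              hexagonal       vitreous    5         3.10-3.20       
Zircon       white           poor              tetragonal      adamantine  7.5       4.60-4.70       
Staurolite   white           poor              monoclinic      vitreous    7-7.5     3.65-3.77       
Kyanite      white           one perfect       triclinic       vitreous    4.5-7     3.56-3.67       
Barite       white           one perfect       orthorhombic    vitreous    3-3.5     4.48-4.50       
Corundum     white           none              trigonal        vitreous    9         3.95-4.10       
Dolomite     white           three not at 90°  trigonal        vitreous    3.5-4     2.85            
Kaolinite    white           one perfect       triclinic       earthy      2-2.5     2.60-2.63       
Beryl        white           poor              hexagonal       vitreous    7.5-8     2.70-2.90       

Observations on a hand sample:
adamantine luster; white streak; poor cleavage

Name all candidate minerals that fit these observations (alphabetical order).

Adamantine luster — Sphene, Rutile, Cassiterite, Zircon remain.
White streak eliminates Rutile, Cassiterite.
Poor cleavage — consistent with all remaining minerals.
The minerals that satisfy all observations are Sphene, Zircon.

Sphene, Zircon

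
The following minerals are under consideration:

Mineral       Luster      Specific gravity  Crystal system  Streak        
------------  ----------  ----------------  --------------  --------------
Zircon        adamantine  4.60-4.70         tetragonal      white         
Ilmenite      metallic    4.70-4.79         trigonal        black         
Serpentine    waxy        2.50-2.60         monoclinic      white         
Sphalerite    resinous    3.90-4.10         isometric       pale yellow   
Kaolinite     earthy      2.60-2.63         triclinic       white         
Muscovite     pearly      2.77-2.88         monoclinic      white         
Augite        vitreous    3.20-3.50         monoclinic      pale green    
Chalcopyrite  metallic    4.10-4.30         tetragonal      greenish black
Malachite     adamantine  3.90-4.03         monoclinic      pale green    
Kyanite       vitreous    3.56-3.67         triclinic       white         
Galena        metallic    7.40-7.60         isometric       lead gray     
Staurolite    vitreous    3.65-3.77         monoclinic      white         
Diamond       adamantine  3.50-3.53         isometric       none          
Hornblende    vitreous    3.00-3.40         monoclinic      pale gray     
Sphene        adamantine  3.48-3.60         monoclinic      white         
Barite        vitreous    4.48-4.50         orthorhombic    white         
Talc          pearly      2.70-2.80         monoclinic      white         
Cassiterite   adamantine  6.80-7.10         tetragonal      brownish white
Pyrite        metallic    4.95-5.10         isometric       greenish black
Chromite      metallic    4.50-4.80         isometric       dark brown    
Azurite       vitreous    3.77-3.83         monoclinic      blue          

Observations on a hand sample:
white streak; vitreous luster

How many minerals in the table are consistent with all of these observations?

White streak: Zircon, Serpentine, Kaolinite, Muscovite, Kyanite, Staurolite, Sphene, Barite, Talc remain.
Vitreous luster: Kyanite, Staurolite, Barite remain.
Remaining candidates: Barite, Kyanite, Staurolite.
That is 3 minerals.

3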